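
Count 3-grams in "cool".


Word: "cool" (length 4)
Number of 3-grams = length - 3 + 1 = 4 - 3 + 1
= 2


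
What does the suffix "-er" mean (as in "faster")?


Suffix: -er
As in: faster -> fast + -er
Meaning = one who / more


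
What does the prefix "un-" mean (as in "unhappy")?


Prefix: un-
Example: unhappy (un- + happy)
Meaning = not / reverse


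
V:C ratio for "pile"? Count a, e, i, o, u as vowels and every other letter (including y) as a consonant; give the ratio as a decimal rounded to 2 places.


Word: "pile"
Vowels (a,e,i,o,u): 2
Consonants: 2
Ratio = 2/2
= 1.00


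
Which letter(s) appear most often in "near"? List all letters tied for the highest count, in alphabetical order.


Word: "near"
Letter counts:
  'a': 1
  'e': 1
  'n': 1
  'r': 1
Maximum count = 1
Most frequent = 'a', 'e', 'n', 'r' (1 time each)


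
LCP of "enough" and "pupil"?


Word 1: "enough"
Word 2: "pupil"
Comparing from start:
  Pos 0: 'e' != 'p' (stop)
LCP = "" (length 0)


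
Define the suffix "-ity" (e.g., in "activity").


Suffix: -ity
Example: activity (active + -ity, with a spelling change)
Meaning = quality of


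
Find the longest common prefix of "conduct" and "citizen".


Word 1: "conduct"
Word 2: "citizen"
Comparing from start:
  Pos 0: 'c' == 'c'
  Pos 1: 'o' != 'i' (stop)
LCP = "c" (length 1)


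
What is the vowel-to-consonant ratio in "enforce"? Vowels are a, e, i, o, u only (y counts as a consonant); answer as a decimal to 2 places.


Word: "enforce"
Vowels (a,e,i,o,u): 3
Consonants: 4
Ratio = 3/4
= 0.75


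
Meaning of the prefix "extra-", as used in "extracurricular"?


Prefix: extra-
Example: extracurricular = extra- + curricular
Meaning = beyond


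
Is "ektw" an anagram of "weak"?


Word 1: "weak" → sorted: aekw
Word 2: "ektw" → sorted: ektw
Same letters? aekw != ektw
Anagram = No


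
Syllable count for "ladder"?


Word: "ladder"
Syllable breakdown: lad | der
Counting: 2 parts
= 2 syllables


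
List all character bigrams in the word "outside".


Word: "outside" (length 7)
Number of bigrams = 7 - 2 + 1 = 6
  Position 0: "ou"
  Position 1: "ut"
  Position 2: "ts"
  Position 3: "si"
  Position 4: "id"
  Position 5: "de"
Bigrams = "ou", "ut", "ts", "si", "id", "de"


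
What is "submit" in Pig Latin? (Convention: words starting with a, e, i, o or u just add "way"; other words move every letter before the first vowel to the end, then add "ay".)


Word: "submit"
Starts with consonant(s) → move to end, add 'ay'
Consonant cluster: "s"
Pig Latin = "ubmitsay"


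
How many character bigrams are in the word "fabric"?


Word: "fabric" (length 6)
Number of 2-grams = length - 2 + 1 = 6 - 2 + 1
= 5


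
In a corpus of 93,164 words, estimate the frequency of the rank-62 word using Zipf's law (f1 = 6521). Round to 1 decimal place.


Zipf's law: f(r) = f(1) / r
f(1) = 6521
f(62) = 6521 / 62
= 105.2 occurrences


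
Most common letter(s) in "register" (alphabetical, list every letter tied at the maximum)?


Word: "register"
Letter counts:
  'e': 2
  'g': 1
  'i': 1
  'r': 2
  's': 1
  't': 1
Maximum count = 2
Most frequent = 'e', 'r' (2 times each)


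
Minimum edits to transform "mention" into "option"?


Word 1: "mention" (length 7)
Word 2: "option" (length 6)
One optimal edit sequence (insert/delete/substitute each cost 1):
  1. delete 'm'  (+1)
  2. substitute 'e' -> 'o'  (+1)
  3. substitute 'n' -> 'p'  (+1)
  4. keep 't'
  5. keep 'i'
  6. keep 'o'
  7. keep 'n'
Total edit operations: 3
Edit distance = 3


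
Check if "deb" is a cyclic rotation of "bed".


Word: "bed", Candidate: "deb"
Method: check if candidate is substring of word+word
"bedbed" contains "deb"? No
Is rotation = No


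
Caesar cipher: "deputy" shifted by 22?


Word: "deputy"
Shift: 22
Each letter → (letter + shift) mod 26:
  'd' (3) + 22 = 25 → 'z'
  'e' (4) + 22 = 0 → 'a'
  'p' (15) + 22 = 11 → 'l'
  'u' (20) + 22 = 16 → 'q'
  't' (19) + 22 = 15 → 'p'
  'y' (24) + 22 = 20 → 'u'
Result = "zalqpu"


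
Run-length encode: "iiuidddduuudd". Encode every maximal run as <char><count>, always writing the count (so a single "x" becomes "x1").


String: "iiuidddduuudd"
Scanning for consecutive runs:
  'i' x 2
  'u' x 1
  'i' x 1
  'd' x 4
  'u' x 3
  'd' x 2
RLE = "i2u1i1d4u3d2"


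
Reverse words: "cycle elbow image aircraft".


Original: "cycle elbow image aircraft"
Words (1..n): cycle | elbow | image | aircraft
Reversed (n..1): aircraft | image | elbow | cycle
Result = "aircraft image elbow cycle"


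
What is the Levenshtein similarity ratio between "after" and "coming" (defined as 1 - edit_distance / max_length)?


Word 1: "after" (length 5)
Word 2: "coming" (length 6)
One optimal edit sequence:
  1. insert 'c'  (+1)
  2. substitute 'a' -> 'o'  (+1)
  3. substitute 'f' -> 'm'  (+1)
  4. substitute 't' -> 'i'  (+1)
  5. substitute 'e' -> 'n'  (+1)
  6. substitute 'r' -> 'g'  (+1)
Edit distance = 6
Max length = max(5, 6) = 6
Similarity = 1 - 6/6
= 0.0000


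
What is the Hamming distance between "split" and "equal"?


Comparing character by character (same length = 5):
  Pos 0: 's' vs 'e' !=
  Pos 1: 'p' vs 'q' !=
  Pos 2: 'l' vs 'u' !=
  Pos 3: 'i' vs 'a' !=
  Pos 4: 't' vs 'l' !=
Hamming distance = 5


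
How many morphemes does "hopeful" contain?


Word: "hopeful"
Morphemes: hope | -ful
Each morpheme carries meaning
= 2 morphemes


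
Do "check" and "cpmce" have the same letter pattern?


Pattern of "check": [0, 1, 2, 0, 3]
Pattern of "cpmce": [0, 1, 2, 0, 3]
Patterns match
Same pattern = Yes


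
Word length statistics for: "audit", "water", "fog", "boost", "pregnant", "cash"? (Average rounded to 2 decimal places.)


Lengths: "audit"=5, "water"=5, "fog"=3, "boost"=5, "pregnant"=8, "cash"=4
Sum = 30, Count = 6
Average = 30/6 = 5.00
= avg=5.00, min=3, max=8


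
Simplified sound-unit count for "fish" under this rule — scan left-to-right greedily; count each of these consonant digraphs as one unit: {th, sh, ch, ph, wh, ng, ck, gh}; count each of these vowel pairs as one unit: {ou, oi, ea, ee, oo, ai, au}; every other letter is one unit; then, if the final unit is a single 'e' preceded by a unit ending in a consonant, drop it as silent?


Word: "fish" (4 letters)
Left-to-right scan:
  1. 'f' (letter)
  2. 'i' (letter)
  3. 'sh' (digraph)
Units from scan: 3
Sound units = 3 units


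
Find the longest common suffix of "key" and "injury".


Word 1: "key"
Word 2: "injury"
Comparing from end:
  Pos -1: 'y' == 'y'
  Pos -2: 'e' != 'r' (stop)
LCS = "y" (length 1)


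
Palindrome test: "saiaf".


Word: "saiaf"
Reversed: "faias"
Forward == Backward? saiaf != faias
Palindrome = No


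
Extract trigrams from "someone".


Word: "someone" (length 7)
Number of trigrams = 7 - 3 + 1 = 5
  Position 0: "som"
  Position 1: "ome"
  Position 2: "meo"
  Position 3: "eon"
  Position 4: "one"
Trigrams = "som", "ome", "meo", "eon", "one"


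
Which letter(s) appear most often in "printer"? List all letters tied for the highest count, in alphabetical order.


Word: "printer"
Letter counts:
  'e': 1
  'i': 1
  'n': 1
  'p': 1
  'r': 2
  't': 1
Maximum count = 2
Most frequent = 'r' (2 times each)


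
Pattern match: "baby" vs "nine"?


Pattern of "baby": [0, 1, 0, 2]
Pattern of "nine": [0, 1, 0, 2]
Patterns match
Same pattern = Yes


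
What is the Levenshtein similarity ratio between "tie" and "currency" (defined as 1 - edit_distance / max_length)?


Word 1: "tie" (length 3)
Word 2: "currency" (length 8)
One optimal edit sequence:
  1. insert 'c'  (+1)
  2. insert 'u'  (+1)
  3. substitute 't' -> 'r'  (+1)
  4. substitute 'i' -> 'r'  (+1)
  5. keep 'e'
  6. insert 'n'  (+1)
  7. insert 'c'  (+1)
  8. insert 'y'  (+1)
Edit distance = 7
Max length = max(3, 8) = 8
Similarity = 1 - 7/8
= 0.1250


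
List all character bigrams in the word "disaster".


Word: "disaster" (length 8)
Number of bigrams = 8 - 2 + 1 = 7
  Position 0: "di"
  Position 1: "is"
  Position 2: "sa"
  Position 3: "as"
  Position 4: "st"
  Position 5: "te"
  Position 6: "er"
Bigrams = "di", "is", "sa", "as", "st", "te", "er"


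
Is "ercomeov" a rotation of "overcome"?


Word: "overcome", Candidate: "ercomeov"
Method: check if candidate is substring of word+word
"overcomeovercome" contains "ercomeov"? Yes
Is rotation = Yes


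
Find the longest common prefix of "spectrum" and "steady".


Word 1: "spectrum"
Word 2: "steady"
Comparing from start:
  Pos 0: 's' == 's'
  Pos 1: 'p' != 't' (stop)
LCP = "s" (length 1)


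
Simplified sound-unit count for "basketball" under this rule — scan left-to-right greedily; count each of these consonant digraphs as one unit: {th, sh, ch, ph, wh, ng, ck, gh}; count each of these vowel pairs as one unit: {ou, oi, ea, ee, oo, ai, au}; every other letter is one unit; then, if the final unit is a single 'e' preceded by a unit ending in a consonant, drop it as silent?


Word: "basketball" (10 letters)
Left-to-right scan:
  (1) 'b' (letter)
  (2) 'a' (letter)
  (3) 's' (letter)
  (4) 'k' (letter)
  (5) 'e' (letter)
  (6) 't' (letter)
  (7) 'b' (letter)
  (8) 'a' (letter)
  (9) 'l' (letter)
  (10) 'l' (letter)
Units from scan: 10
Sound units = 10 units


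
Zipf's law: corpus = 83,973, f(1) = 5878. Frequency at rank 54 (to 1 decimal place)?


Zipf's law: f(r) = f(1) / r
f(1) = 5878
f(54) = 5878 / 54
= 108.9 occurrences


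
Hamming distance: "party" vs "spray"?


Comparing character by character (same length = 5):
  Pos 0: 'p' vs 's' !=
  Pos 1: 'a' vs 'p' !=
  Pos 2: 'r' vs 'r' =
  Pos 3: 't' vs 'a' !=
  Pos 4: 'y' vs 'y' =
Hamming distance = 3


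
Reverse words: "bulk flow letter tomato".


Original: "bulk flow letter tomato"
Words (1..n): bulk | flow | letter | tomato
Reversed (n..1): tomato | letter | flow | bulk
Result = "tomato letter flow bulk"


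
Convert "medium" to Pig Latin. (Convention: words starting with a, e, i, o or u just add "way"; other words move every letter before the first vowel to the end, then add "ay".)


Word: "medium"
Starts with consonant(s) → move to end, add 'ay'
Consonant cluster: "m"
Pig Latin = "ediummay"


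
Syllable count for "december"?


Word: "december"
Syllable breakdown: de | cem | ber
Counting: 3 parts
= 3 syllables


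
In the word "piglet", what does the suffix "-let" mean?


Suffix: -let
Example: piglet = pig + -let
Meaning = small


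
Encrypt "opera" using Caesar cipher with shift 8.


Word: "opera"
Shift: 8
Each letter → (letter + shift) mod 26:
  'o' (14) + 8 = 22 → 'w'
  'p' (15) + 8 = 23 → 'x'
  'e' (4) + 8 = 12 → 'm'
  'r' (17) + 8 = 25 → 'z'
  'a' (0) + 8 = 8 → 'i'
Result = "wxmzi"


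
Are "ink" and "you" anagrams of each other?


Word 1: "ink" → sorted: ikn
Word 2: "you" → sorted: ouy
Same letters? ikn != ouy
Anagram = No


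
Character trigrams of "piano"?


Word: "piano" (length 5)
Number of trigrams = 5 - 3 + 1 = 3
  Position 0: "pia"
  Position 1: "ian"
  Position 2: "ano"
Trigrams = "pia", "ian", "ano"


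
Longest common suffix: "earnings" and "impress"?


Word 1: "earnings"
Word 2: "impress"
Comparing from end:
  Pos -1: 's' == 's'
  Pos -2: 'g' != 's' (stop)
LCS = "s" (length 1)


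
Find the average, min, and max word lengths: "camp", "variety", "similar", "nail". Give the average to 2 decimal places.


Lengths: "camp"=4, "variety"=7, "similar"=7, "nail"=4
Sum = 22, Count = 4
Average = 22/4 = 5.50
= avg=5.50, min=4, max=7


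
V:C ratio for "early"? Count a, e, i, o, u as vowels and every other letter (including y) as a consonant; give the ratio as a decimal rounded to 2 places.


Word: "early"
Vowels (a,e,i,o,u): 2
Consonants: 3
Ratio = 2/3
= 0.67


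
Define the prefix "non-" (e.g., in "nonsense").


Prefix: non-
Example: nonsense = non- + sense
Meaning = not


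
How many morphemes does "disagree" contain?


Word: "disagree"
Morphemes: dis- + agree
Each morpheme carries meaning
= 2 morphemes


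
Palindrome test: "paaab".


Word: "paaab"
Reversed: "baaap"
Forward == Backward? paaab != baaap
Palindrome = No


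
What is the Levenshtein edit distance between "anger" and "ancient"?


Word 1: "anger" (length 5)
Word 2: "ancient" (length 7)
One optimal edit sequence (insert/delete/substitute each cost 1):
  1. keep 'a'
  2. keep 'n'
  3. insert 'c'  (+1)
  4. substitute 'g' -> 'i'  (+1)
  5. keep 'e'
  6. insert 'n'  (+1)
  7. substitute 'r' -> 't'  (+1)
Total edit operations: 4
Edit distance = 4


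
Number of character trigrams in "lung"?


Word: "lung" (length 4)
Number of 3-grams = length - 3 + 1 = 4 - 3 + 1
= 2


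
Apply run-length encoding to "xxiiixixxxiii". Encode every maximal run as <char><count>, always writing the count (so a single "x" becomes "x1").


String: "xxiiixixxxiii"
Scanning for consecutive runs:
  'x' x 2
  'i' x 3
  'x' x 1
  'i' x 1
  'x' x 3
  'i' x 3
RLE = "x2i3x1i1x3i3"


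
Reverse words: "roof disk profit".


Original: "roof disk profit"
Words (1..n): roof | disk | profit
Reversed (n..1): profit | disk | roof
Result = "profit disk roof"


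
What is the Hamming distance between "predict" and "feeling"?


Comparing character by character (same length = 7):
  Pos 0: 'p' vs 'f' !=
  Pos 1: 'r' vs 'e' !=
  Pos 2: 'e' vs 'e' =
  Pos 3: 'd' vs 'l' !=
  Pos 4: 'i' vs 'i' =
  Pos 5: 'c' vs 'n' !=
  Pos 6: 't' vs 'g' !=
Hamming distance = 5


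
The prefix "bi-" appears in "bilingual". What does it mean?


Prefix: bi-
Example: bilingual = bi- + lingual
Meaning = two


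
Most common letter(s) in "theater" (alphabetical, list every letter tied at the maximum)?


Word: "theater"
Letter counts:
  'a': 1
  'e': 2
  'h': 1
  'r': 1
  't': 2
Maximum count = 2
Most frequent = 'e', 't' (2 times each)


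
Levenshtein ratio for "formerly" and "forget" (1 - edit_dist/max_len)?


Word 1: "formerly" (length 8)
Word 2: "forget" (length 6)
One optimal edit sequence:
  1. keep 'f'
  2. keep 'o'
  3. keep 'r'
  4. substitute 'm' -> 'g'  (+1)
  5. keep 'e'
  6. delete 'r'  (+1)
  7. delete 'l'  (+1)
  8. substitute 'y' -> 't'  (+1)
Edit distance = 4
Max length = max(8, 6) = 8
Similarity = 1 - 4/8
= 0.5000


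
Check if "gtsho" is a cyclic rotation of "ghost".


Word: "ghost", Candidate: "gtsho"
Method: check if candidate is substring of word+word
"ghostghost" contains "gtsho"? No
Is rotation = No


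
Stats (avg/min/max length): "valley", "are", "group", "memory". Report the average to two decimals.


Lengths: "valley"=6, "are"=3, "group"=5, "memory"=6
Sum = 20, Count = 4
Average = 20/4 = 5.00
= avg=5.00, min=3, max=6


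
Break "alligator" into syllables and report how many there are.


Word: "alligator"
Syllable breakdown: al · li · ga · tor
Counting: 4 parts
= 4 syllables


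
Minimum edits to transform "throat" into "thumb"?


Word 1: "throat" (length 6)
Word 2: "thumb" (length 5)
One optimal edit sequence (insert/delete/substitute each cost 1):
  1. keep 't'
  2. keep 'h'
  3. delete 'r'  (+1)
  4. substitute 'o' -> 'u'  (+1)
  5. substitute 'a' -> 'm'  (+1)
  6. substitute 't' -> 'b'  (+1)
Total edit operations: 4
Edit distance = 4


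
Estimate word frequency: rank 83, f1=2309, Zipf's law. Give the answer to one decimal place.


Zipf's law: f(r) = f(1) / r
f(1) = 2309
f(83) = 2309 / 83
= 27.8 occurrences


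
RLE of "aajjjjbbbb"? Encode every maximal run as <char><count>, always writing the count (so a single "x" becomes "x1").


String: "aajjjjbbbb"
Scanning for consecutive runs:
  'a' x 2
  'j' x 4
  'b' x 4
RLE = "a2j4b4"


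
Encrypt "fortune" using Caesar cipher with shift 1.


Word: "fortune"
Shift: 1
Each letter → (letter + shift) mod 26:
  'f' (5) + 1 = 6 → 'g'
  'o' (14) + 1 = 15 → 'p'
  'r' (17) + 1 = 18 → 's'
  't' (19) + 1 = 20 → 'u'
  'u' (20) + 1 = 21 → 'v'
  'n' (13) + 1 = 14 → 'o'
  'e' (4) + 1 = 5 → 'f'
Result = "gpsuvof"


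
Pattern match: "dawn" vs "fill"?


Pattern of "dawn": [0, 1, 2, 3]
Pattern of "fill": [0, 1, 2, 2]
Patterns do not match
Same pattern = No


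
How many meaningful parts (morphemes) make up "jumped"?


Word: "jumped"
Morphemes: jump / -ed
Each morpheme carries meaning
= 2 morphemes


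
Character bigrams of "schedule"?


Word: "schedule" (length 8)
Number of bigrams = 8 - 2 + 1 = 7
  Position 0: "sc"
  Position 1: "ch"
  Position 2: "he"
  Position 3: "ed"
  Position 4: "du"
  Position 5: "ul"
  Position 6: "le"
Bigrams = "sc", "ch", "he", "ed", "du", "ul", "le"


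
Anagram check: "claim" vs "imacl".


Word 1: "claim" → sorted: acilm
Word 2: "imacl" → sorted: acilm
Same letters? acilm == acilm
Anagram = Yes


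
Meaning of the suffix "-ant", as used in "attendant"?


Suffix: -ant
Example: attendant = attend + -ant
Meaning = one who / that which


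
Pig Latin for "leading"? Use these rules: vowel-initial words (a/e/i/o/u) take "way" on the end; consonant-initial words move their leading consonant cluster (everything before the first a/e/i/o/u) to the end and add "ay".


Word: "leading"
Starts with consonant(s) → move to end, add 'ay'
Consonant cluster: "l"
Pig Latin = "eadinglay"


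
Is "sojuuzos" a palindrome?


Word: "sojuuzos"
Reversed: "sozuujos"
Forward == Backward? sojuuzos != sozuujos
Palindrome = No


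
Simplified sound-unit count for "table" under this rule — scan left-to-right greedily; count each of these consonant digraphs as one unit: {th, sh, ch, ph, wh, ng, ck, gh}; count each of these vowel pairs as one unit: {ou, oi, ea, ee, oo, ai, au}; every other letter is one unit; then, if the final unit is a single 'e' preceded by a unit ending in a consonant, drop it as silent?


Word: "table" (5 letters)
Left-to-right scan:
  1. 't' (letter)
  2. 'a' (letter)
  3. 'b' (letter)
  4. 'l' (letter)
  5. 'e' (letter)
Units from scan: 5
Final unit is 'e' after a consonant -> drop as silent (-1)
Sound units = 4 units


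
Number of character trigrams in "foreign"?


Word: "foreign" (length 7)
Number of 3-grams = length - 3 + 1 = 7 - 3 + 1
= 5


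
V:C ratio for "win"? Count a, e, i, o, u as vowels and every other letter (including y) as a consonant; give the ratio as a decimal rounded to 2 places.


Word: "win"
Vowels (a,e,i,o,u): 1
Consonants: 2
Ratio = 1/2
= 0.50


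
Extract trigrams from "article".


Word: "article" (length 7)
Number of trigrams = 7 - 3 + 1 = 5
  Position 0: "art"
  Position 1: "rti"
  Position 2: "tic"
  Position 3: "icl"
  Position 4: "cle"
Trigrams = "art", "rti", "tic", "icl", "cle"


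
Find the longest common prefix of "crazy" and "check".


Word 1: "crazy"
Word 2: "check"
Comparing from start:
  Pos 0: 'c' == 'c'
  Pos 1: 'r' != 'h' (stop)
LCP = "c" (length 1)


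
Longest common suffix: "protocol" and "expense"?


Word 1: "protocol"
Word 2: "expense"
Comparing from end:
  Pos -1: 'l' != 'e' (stop)
LCS = "" (length 0)


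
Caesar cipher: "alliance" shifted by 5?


Word: "alliance"
Shift: 5
Each letter → (letter + shift) mod 26:
  'a' (0) + 5 = 5 → 'f'
  'l' (11) + 5 = 16 → 'q'
  'l' (11) + 5 = 16 → 'q'
  'i' (8) + 5 = 13 → 'n'
  'a' (0) + 5 = 5 → 'f'
  'n' (13) + 5 = 18 → 's'
  'c' (2) + 5 = 7 → 'h'
  'e' (4) + 5 = 9 → 'j'
Result = "fqqnfshj"


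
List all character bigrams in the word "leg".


Word: "leg" (length 3)
Number of bigrams = 3 - 2 + 1 = 2
  Position 0: "le"
  Position 1: "eg"
Bigrams = "le", "eg"


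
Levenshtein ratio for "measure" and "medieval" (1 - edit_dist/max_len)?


Word 1: "measure" (length 7)
Word 2: "medieval" (length 8)
One optimal edit sequence:
  1. keep 'm'
  2. keep 'e'
  3. insert 'd'  (+1)
  4. substitute 'a' -> 'i'  (+1)
  5. substitute 's' -> 'e'  (+1)
  6. substitute 'u' -> 'v'  (+1)
  7. substitute 'r' -> 'a'  (+1)
  8. substitute 'e' -> 'l'  (+1)
Edit distance = 6
Max length = max(7, 8) = 8
Similarity = 1 - 6/8
= 0.2500


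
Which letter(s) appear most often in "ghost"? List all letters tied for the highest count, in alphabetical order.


Word: "ghost"
Letter counts:
  'g': 1
  'h': 1
  'o': 1
  's': 1
  't': 1
Maximum count = 1
Most frequent = 'g', 'h', 'o', 's', 't' (1 time each)


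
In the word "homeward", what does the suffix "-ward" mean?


Suffix: -ward
Example: homeward (home + -ward)
Meaning = in the direction of


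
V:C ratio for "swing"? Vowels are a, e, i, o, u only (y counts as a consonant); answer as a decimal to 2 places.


Word: "swing"
Vowels (a,e,i,o,u): 1
Consonants: 4
Ratio = 1/4
= 0.25


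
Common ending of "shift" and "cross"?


Word 1: "shift"
Word 2: "cross"
Comparing from end:
  Pos -1: 't' != 's' (stop)
LCS = "" (length 0)


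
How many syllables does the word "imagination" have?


Word: "imagination"
Syllable breakdown: i · mag · i · na · tion
Counting: 5 parts
= 5 syllables


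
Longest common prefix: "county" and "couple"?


Word 1: "county"
Word 2: "couple"
Comparing from start:
  Pos 0: 'c' == 'c'
  Pos 1: 'o' == 'o'
  Pos 2: 'u' == 'u'
  Pos 3: 'n' != 'p' (stop)
LCP = "cou" (length 3)


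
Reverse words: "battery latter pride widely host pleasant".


Original: "battery latter pride widely host pleasant"
Words (1..n): battery | latter | pride | widely | host | pleasant
Reversed (n..1): pleasant | host | widely | pride | latter | battery
Result = "pleasant host widely pride latter battery"


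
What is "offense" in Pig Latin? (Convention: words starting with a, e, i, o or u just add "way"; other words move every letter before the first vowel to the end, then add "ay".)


Word: "offense"
Starts with vowel → add 'way'
Pig Latin = "offenseway"


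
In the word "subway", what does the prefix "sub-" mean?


Prefix: sub-
Example: subway = sub- + way
Meaning = under / below


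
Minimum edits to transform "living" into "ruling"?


Word 1: "living" (length 6)
Word 2: "ruling" (length 6)
One optimal edit sequence (insert/delete/substitute each cost 1):
  1. substitute 'l' -> 'r'  (+1)
  2. substitute 'i' -> 'u'  (+1)
  3. substitute 'v' -> 'l'  (+1)
  4. keep 'i'
  5. keep 'n'
  6. keep 'g'
Total edit operations: 3
Edit distance = 3


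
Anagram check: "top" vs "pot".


Word 1: "top" → sorted: opt
Word 2: "pot" → sorted: opt
Same letters? opt == opt
Anagram = Yes


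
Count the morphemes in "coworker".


Word: "coworker"
Morphemes: co- + work + -er
Each morpheme carries meaning
= 3 morphemes


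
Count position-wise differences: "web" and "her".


Comparing character by character (same length = 3):
  Pos 0: 'w' vs 'h' !=
  Pos 1: 'e' vs 'e' =
  Pos 2: 'b' vs 'r' !=
Hamming distance = 2


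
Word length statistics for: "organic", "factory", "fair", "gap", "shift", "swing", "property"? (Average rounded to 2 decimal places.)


Lengths: "organic"=7, "factory"=7, "fair"=4, "gap"=3, "shift"=5, "swing"=5, "property"=8
Sum = 39, Count = 7
Average = 39/7 = 5.57
= avg=5.57, min=3, max=8


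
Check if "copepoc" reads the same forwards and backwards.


Word: "copepoc"
Reversed: "copepoc"
Forward == Backward? copepoc == copepoc
Palindrome = Yes


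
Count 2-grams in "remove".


Word: "remove" (length 6)
Number of 2-grams = length - 2 + 1 = 6 - 2 + 1
= 5


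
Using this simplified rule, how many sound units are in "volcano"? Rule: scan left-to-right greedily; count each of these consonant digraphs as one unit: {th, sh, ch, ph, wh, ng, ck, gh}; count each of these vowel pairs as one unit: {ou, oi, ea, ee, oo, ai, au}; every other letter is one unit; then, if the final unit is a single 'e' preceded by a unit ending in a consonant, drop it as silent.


Word: "volcano" (7 letters)
Left-to-right scan:
  [1] 'v' (letter)
  [2] 'o' (letter)
  [3] 'l' (letter)
  [4] 'c' (letter)
  [5] 'a' (letter)
  [6] 'n' (letter)
  [7] 'o' (letter)
Units from scan: 7
Sound units = 7 units


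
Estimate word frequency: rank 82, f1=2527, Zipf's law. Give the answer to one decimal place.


Zipf's law: f(r) = f(1) / r
f(1) = 2527
f(82) = 2527 / 82
= 30.8 occurrences


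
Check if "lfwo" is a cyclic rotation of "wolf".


Word: "wolf", Candidate: "lfwo"
Method: check if candidate is substring of word+word
"wolfwolf" contains "lfwo"? Yes
Is rotation = Yes


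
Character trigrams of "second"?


Word: "second" (length 6)
Number of trigrams = 6 - 3 + 1 = 4
  Position 0: "sec"
  Position 1: "eco"
  Position 2: "con"
  Position 3: "ond"
Trigrams = "sec", "eco", "con", "ond"


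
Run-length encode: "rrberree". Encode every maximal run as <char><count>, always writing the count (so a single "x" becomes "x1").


String: "rrberree"
Scanning for consecutive runs:
  'r' x 2
  'b' x 1
  'e' x 1
  'r' x 2
  'e' x 2
RLE = "r2b1e1r2e2"


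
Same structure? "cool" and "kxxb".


Pattern of "cool": [0, 1, 1, 2]
Pattern of "kxxb": [0, 1, 1, 2]
Patterns match
Same pattern = Yes


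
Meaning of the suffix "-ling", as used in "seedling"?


Suffix: -ling
As in: seedling -> seed + -ling
Meaning = small / young


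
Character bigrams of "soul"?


Word: "soul" (length 4)
Number of bigrams = 4 - 2 + 1 = 3
  Position 0: "so"
  Position 1: "ou"
  Position 2: "ul"
Bigrams = "so", "ou", "ul"


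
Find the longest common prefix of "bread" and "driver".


Word 1: "bread"
Word 2: "driver"
Comparing from start:
  Pos 0: 'b' != 'd' (stop)
LCP = "" (length 0)


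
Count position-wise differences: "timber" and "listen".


Comparing character by character (same length = 6):
  Pos 0: 't' vs 'l' !=
  Pos 1: 'i' vs 'i' =
  Pos 2: 'm' vs 's' !=
  Pos 3: 'b' vs 't' !=
  Pos 4: 'e' vs 'e' =
  Pos 5: 'r' vs 'n' !=
Hamming distance = 4


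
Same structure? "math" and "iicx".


Pattern of "math": [0, 1, 2, 3]
Pattern of "iicx": [0, 0, 1, 2]
Patterns do not match
Same pattern = No


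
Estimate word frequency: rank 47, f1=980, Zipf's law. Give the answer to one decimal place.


Zipf's law: f(r) = f(1) / r
f(1) = 980
f(47) = 980 / 47
= 20.9 occurrences


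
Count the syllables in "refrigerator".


Word: "refrigerator"
Syllable breakdown: re-frig-er-a-tor
Counting: 5 parts
= 5 syllables


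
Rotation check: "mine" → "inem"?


Word: "mine", Candidate: "inem"
Method: check if candidate is substring of word+word
"minemine" contains "inem"? Yes
Is rotation = Yes


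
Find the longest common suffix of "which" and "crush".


Word 1: "which"
Word 2: "crush"
Comparing from end:
  Pos -1: 'h' == 'h'
  Pos -2: 'c' != 's' (stop)
LCS = "h" (length 1)


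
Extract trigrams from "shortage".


Word: "shortage" (length 8)
Number of trigrams = 8 - 3 + 1 = 6
  Position 0: "sho"
  Position 1: "hor"
  Position 2: "ort"
  Position 3: "rta"
  Position 4: "tag"
  Position 5: "age"
Trigrams = "sho", "hor", "ort", "rta", "tag", "age"


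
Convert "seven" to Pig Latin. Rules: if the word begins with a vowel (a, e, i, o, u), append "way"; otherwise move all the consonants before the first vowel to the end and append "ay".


Word: "seven"
Starts with consonant(s) → move to end, add 'ay'
Consonant cluster: "s"
Pig Latin = "evensay"


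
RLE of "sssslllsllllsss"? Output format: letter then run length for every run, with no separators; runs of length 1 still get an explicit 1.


String: "sssslllsllllsss"
Scanning for consecutive runs:
  's' x 4
  'l' x 3
  's' x 1
  'l' x 4
  's' x 3
RLE = "s4l3s1l4s3"


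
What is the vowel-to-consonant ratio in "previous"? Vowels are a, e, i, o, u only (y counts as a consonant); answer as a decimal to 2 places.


Word: "previous"
Vowels (a,e,i,o,u): 4
Consonants: 4
Ratio = 4/4
= 1.00


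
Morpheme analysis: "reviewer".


Word: "reviewer"
Morphemes: re- + view + -er
Each morpheme carries meaning
= 3 morphemes


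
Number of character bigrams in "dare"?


Word: "dare" (length 4)
Number of 2-grams = length - 2 + 1 = 4 - 2 + 1
= 3


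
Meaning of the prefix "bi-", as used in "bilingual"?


Prefix: bi-
As in: bilingual -> bi- + lingual
Meaning = two


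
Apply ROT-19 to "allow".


Word: "allow"
Shift: 19
Each letter → (letter + shift) mod 26:
  'a' (0) + 19 = 19 → 't'
  'l' (11) + 19 = 4 → 'e'
  'l' (11) + 19 = 4 → 'e'
  'o' (14) + 19 = 7 → 'h'
  'w' (22) + 19 = 15 → 'p'
Result = "teehp"


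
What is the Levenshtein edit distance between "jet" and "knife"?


Word 1: "jet" (length 3)
Word 2: "knife" (length 5)
One optimal edit sequence (insert/delete/substitute each cost 1):
  1. insert 'k'  (+1)
  2. insert 'n'  (+1)
  3. substitute 'j' -> 'i'  (+1)
  4. substitute 'e' -> 'f'  (+1)
  5. substitute 't' -> 'e'  (+1)
Total edit operations: 5
Edit distance = 5


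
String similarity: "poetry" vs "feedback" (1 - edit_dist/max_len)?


Word 1: "poetry" (length 6)
Word 2: "feedback" (length 8)
One optimal edit sequence:
  1. substitute 'p' -> 'f'  (+1)
  2. substitute 'o' -> 'e'  (+1)
  3. keep 'e'
  4. insert 'd'  (+1)
  5. insert 'b'  (+1)
  6. substitute 't' -> 'a'  (+1)
  7. substitute 'r' -> 'c'  (+1)
  8. substitute 'y' -> 'k'  (+1)
Edit distance = 7
Max length = max(6, 8) = 8
Similarity = 1 - 7/8
= 0.1250


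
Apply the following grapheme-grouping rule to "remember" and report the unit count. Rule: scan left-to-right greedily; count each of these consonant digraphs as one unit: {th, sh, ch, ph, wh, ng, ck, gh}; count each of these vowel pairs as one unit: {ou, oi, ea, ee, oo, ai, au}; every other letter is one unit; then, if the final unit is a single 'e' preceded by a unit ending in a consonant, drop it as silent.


Word: "remember" (8 letters)
Left-to-right scan:
  1. 'r' (letter)
  2. 'e' (letter)
  3. 'm' (letter)
  4. 'e' (letter)
  5. 'm' (letter)
  6. 'b' (letter)
  7. 'e' (letter)
  8. 'r' (letter)
Units from scan: 8
Sound units = 8 units


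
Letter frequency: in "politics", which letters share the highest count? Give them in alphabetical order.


Word: "politics"
Letter counts:
  'c': 1
  'i': 2
  'l': 1
  'o': 1
  'p': 1
  's': 1
  't': 1
Maximum count = 2
Most frequent = 'i' (2 times each)


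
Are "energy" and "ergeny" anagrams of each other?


Word 1: "energy" → sorted: eegnry
Word 2: "ergeny" → sorted: eegnry
Same letters? eegnry == eegnry
Anagram = Yes


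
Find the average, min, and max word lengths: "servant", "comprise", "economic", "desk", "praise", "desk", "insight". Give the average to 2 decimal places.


Lengths: "servant"=7, "comprise"=8, "economic"=8, "desk"=4, "praise"=6, "desk"=4, "insight"=7
Sum = 44, Count = 7
Average = 44/7 = 6.29
= avg=6.29, min=4, max=8


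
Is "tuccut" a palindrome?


Word: "tuccut"
Reversed: "tuccut"
Forward == Backward? tuccut == tuccut
Palindrome = Yes


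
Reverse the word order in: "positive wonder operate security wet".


Original: "positive wonder operate security wet"
Words (1..n): positive | wonder | operate | security | wet
Reversed (n..1): wet | security | operate | wonder | positive
Result = "wet security operate wonder positive"


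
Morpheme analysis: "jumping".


Word: "jumping"
Morphemes: jump / -ing
Each morpheme carries meaning
= 2 morphemes


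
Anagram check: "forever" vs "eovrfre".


Word 1: "forever" → sorted: eeforrv
Word 2: "eovrfre" → sorted: eeforrv
Same letters? eeforrv == eeforrv
Anagram = Yes


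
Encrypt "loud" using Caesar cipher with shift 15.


Word: "loud"
Shift: 15
Each letter → (letter + shift) mod 26:
  'l' (11) + 15 = 0 → 'a'
  'o' (14) + 15 = 3 → 'd'
  'u' (20) + 15 = 9 → 'j'
  'd' (3) + 15 = 18 → 's'
Result = "adjs"


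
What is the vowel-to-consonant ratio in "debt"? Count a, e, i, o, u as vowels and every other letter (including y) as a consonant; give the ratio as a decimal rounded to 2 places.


Word: "debt"
Vowels (a,e,i,o,u): 1
Consonants: 3
Ratio = 1/3
= 0.33


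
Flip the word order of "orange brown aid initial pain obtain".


Original: "orange brown aid initial pain obtain"
Words (1..n): orange | brown | aid | initial | pain | obtain
Reversed (n..1): obtain | pain | initial | aid | brown | orange
Result = "obtain pain initial aid brown orange"


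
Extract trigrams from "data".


Word: "data" (length 4)
Number of trigrams = 4 - 3 + 1 = 2
  Position 0: "dat"
  Position 1: "ata"
Trigrams = "dat", "ata"


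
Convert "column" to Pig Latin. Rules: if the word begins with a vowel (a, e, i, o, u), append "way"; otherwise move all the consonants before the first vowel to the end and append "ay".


Word: "column"
Starts with consonant(s) → move to end, add 'ay'
Consonant cluster: "c"
Pig Latin = "olumncay"


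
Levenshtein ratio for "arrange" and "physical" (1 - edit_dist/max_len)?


Word 1: "arrange" (length 7)
Word 2: "physical" (length 8)
One optimal edit sequence:
  1. insert 'p'  (+1)
  2. substitute 'a' -> 'h'  (+1)
  3. substitute 'r' -> 'y'  (+1)
  4. substitute 'r' -> 's'  (+1)
  5. substitute 'a' -> 'i'  (+1)
  6. substitute 'n' -> 'c'  (+1)
  7. substitute 'g' -> 'a'  (+1)
  8. substitute 'e' -> 'l'  (+1)
Edit distance = 8
Max length = max(7, 8) = 8
Similarity = 1 - 8/8
= 0.0000


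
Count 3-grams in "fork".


Word: "fork" (length 4)
Number of 3-grams = length - 3 + 1 = 4 - 3 + 1
= 2


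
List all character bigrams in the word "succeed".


Word: "succeed" (length 7)
Number of bigrams = 7 - 2 + 1 = 6
  Position 0: "su"
  Position 1: "uc"
  Position 2: "cc"
  Position 3: "ce"
  Position 4: "ee"
  Position 5: "ed"
Bigrams = "su", "uc", "cc", "ce", "ee", "ed"


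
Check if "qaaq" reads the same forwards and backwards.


Word: "qaaq"
Reversed: "qaaq"
Forward == Backward? qaaq == qaaq
Palindrome = Yes


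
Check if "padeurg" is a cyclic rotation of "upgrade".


Word: "upgrade", Candidate: "padeurg"
Method: check if candidate is substring of word+word
"upgradeupgrade" contains "padeurg"? No
Is rotation = No


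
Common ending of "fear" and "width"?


Word 1: "fear"
Word 2: "width"
Comparing from end:
  Pos -1: 'r' != 'h' (stop)
LCS = "" (length 0)


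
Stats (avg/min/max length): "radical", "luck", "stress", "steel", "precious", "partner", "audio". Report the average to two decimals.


Lengths: "radical"=7, "luck"=4, "stress"=6, "steel"=5, "precious"=8, "partner"=7, "audio"=5
Sum = 42, Count = 7
Average = 42/7 = 6.00
= avg=6.00, min=4, max=8


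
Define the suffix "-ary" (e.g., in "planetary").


Suffix: -ary
As in: planetary -> planet + -ary
Meaning = relating to


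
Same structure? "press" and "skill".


Pattern of "press": [0, 1, 2, 3, 3]
Pattern of "skill": [0, 1, 2, 3, 3]
Patterns match
Same pattern = Yes


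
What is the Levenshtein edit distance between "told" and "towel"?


Word 1: "told" (length 4)
Word 2: "towel" (length 5)
One optimal edit sequence (insert/delete/substitute each cost 1):
  1. keep 't'
  2. keep 'o'
  3. insert 'w'  (+1)
  4. substitute 'l' -> 'e'  (+1)
  5. substitute 'd' -> 'l'  (+1)
Total edit operations: 3
Edit distance = 3


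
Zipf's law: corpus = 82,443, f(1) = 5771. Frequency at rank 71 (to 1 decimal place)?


Zipf's law: f(r) = f(1) / r
f(1) = 5771
f(71) = 5771 / 71
= 81.3 occurrences


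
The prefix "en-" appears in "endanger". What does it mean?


Prefix: en-
Example: endanger = en- + danger
Meaning = cause to / put into


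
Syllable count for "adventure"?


Word: "adventure"
Syllable breakdown: ad | ven | ture
Counting: 3 parts
= 3 syllables


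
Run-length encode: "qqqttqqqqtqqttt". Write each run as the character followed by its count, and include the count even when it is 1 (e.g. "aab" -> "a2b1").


String: "qqqttqqqqtqqttt"
Scanning for consecutive runs:
  'q' x 3
  't' x 2
  'q' x 4
  't' x 1
  'q' x 2
  't' x 3
RLE = "q3t2q4t1q2t3"


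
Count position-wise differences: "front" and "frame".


Comparing character by character (same length = 5):
  Pos 0: 'f' vs 'f' =
  Pos 1: 'r' vs 'r' =
  Pos 2: 'o' vs 'a' !=
  Pos 3: 'n' vs 'm' !=
  Pos 4: 't' vs 'e' !=
Hamming distance = 3


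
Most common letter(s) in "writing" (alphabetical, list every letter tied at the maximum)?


Word: "writing"
Letter counts:
  'g': 1
  'i': 2
  'n': 1
  'r': 1
  't': 1
  'w': 1
Maximum count = 2
Most frequent = 'i' (2 times each)


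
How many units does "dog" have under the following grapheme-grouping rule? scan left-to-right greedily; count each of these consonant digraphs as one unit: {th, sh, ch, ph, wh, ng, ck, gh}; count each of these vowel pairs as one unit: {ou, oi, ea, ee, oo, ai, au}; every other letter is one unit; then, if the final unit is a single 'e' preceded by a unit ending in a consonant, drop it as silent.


Word: "dog" (3 letters)
Left-to-right scan:
  (1) 'd' (letter)
  (2) 'o' (letter)
  (3) 'g' (letter)
Units from scan: 3
Sound units = 3 units


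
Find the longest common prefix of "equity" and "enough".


Word 1: "equity"
Word 2: "enough"
Comparing from start:
  Pos 0: 'e' == 'e'
  Pos 1: 'q' != 'n' (stop)
LCP = "e" (length 1)


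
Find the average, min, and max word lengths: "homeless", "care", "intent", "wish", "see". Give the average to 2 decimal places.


Lengths: "homeless"=8, "care"=4, "intent"=6, "wish"=4, "see"=3
Sum = 25, Count = 5
Average = 25/5 = 5.00
= avg=5.00, min=3, max=8


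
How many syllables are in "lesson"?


Word: "lesson"
Syllable breakdown: les-son
Counting: 2 parts
= 2 syllables


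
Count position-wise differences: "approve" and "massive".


Comparing character by character (same length = 7):
  Pos 0: 'a' vs 'm' !=
  Pos 1: 'p' vs 'a' !=
  Pos 2: 'p' vs 's' !=
  Pos 3: 'r' vs 's' !=
  Pos 4: 'o' vs 'i' !=
  Pos 5: 'v' vs 'v' =
  Pos 6: 'e' vs 'e' =
Hamming distance = 5


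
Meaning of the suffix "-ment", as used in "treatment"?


Suffix: -ment
Example: treatment (treat + -ment)
Meaning = result of action


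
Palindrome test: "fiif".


Word: "fiif"
Reversed: "fiif"
Forward == Backward? fiif == fiif
Palindrome = Yes


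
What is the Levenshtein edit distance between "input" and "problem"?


Word 1: "input" (length 5)
Word 2: "problem" (length 7)
One optimal edit sequence (insert/delete/substitute each cost 1):
  1. insert 'p'  (+1)
  2. insert 'r'  (+1)
  3. substitute 'i' -> 'o'  (+1)
  4. substitute 'n' -> 'b'  (+1)
  5. substitute 'p' -> 'l'  (+1)
  6. substitute 'u' -> 'e'  (+1)
  7. substitute 't' -> 'm'  (+1)
Total edit operations: 7
Edit distance = 7


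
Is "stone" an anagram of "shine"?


Word 1: "shine" → sorted: ehins
Word 2: "stone" → sorted: enost
Same letters? ehins != enost
Anagram = No


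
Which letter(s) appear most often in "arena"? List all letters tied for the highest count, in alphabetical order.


Word: "arena"
Letter counts:
  'a': 2
  'e': 1
  'n': 1
  'r': 1
Maximum count = 2
Most frequent = 'a' (2 times each)


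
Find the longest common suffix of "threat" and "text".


Word 1: "threat"
Word 2: "text"
Comparing from end:
  Pos -1: 't' == 't'
  Pos -2: 'a' != 'x' (stop)
LCS = "t" (length 1)


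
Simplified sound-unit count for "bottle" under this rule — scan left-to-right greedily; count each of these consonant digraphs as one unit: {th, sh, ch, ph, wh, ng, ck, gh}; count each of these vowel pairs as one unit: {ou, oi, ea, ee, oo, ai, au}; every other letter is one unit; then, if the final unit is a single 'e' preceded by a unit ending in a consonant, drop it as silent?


Word: "bottle" (6 letters)
Left-to-right scan:
  1. 'b' (letter)
  2. 'o' (letter)
  3. 't' (letter)
  4. 't' (letter)
  5. 'l' (letter)
  6. 'e' (letter)
Units from scan: 6
Final unit is 'e' after a consonant -> drop as silent (-1)
Sound units = 5 units


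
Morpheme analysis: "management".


Word: "management"
Morphemes: manage | -ment
Each morpheme carries meaning
= 2 morphemes


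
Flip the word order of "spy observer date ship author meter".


Original: "spy observer date ship author meter"
Words (1..n): spy | observer | date | ship | author | meter
Reversed (n..1): meter | author | ship | date | observer | spy
Result = "meter author ship date observer spy"
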